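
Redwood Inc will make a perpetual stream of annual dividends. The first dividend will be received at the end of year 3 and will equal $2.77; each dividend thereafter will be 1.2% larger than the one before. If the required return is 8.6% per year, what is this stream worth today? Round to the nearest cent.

$31.74

Value at end of year 2: C₁ / (r − g) = $2.77 / (0.086 − 0.012) = $37.4324
Discount to today: PV = $37.4324 / (1 + 0.086)^2 = $37.4324 / 1.179396 = $31.74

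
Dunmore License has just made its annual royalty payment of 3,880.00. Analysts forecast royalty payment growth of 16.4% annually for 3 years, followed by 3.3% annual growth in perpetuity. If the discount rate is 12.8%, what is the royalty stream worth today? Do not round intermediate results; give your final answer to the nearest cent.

D_1 = 4516.32000
D_2 = 5256.99648
D_3 = 6119.14390
Terminal value at year 3: TV = D_3×(1+g_2)/(r−g_2) = 6321.07565/0.095 = 66537.63844
P_0 = D_1/(1+r)^1 + D_2/(1+r)^2 + D_3/(1+r)^3 + TV/(1+r)^3
    = 4003.82979 + 4131.61159 + 4263.47153 + 46359.64309 = 58758.55600

58758.56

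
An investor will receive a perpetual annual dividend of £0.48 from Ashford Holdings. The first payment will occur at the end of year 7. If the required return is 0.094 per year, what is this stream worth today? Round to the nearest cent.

Value at end of year 6: C / r = £0.48 / 0.094 = £5.1064
Discount to today: PV = £5.1064 / (1 + 0.094)^6 = £5.1064 / 1.714368 = £2.98

£2.98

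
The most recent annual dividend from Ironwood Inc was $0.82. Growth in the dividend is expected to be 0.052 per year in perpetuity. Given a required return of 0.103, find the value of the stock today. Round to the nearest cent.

D₁ = D₀ × (1 + g) = $0.82 × 1.052 = $0.8626
Growing perpetuity: P = D₁ / (r − g) = $0.8626 / (0.103 − 0.052) = $16.91

$16.91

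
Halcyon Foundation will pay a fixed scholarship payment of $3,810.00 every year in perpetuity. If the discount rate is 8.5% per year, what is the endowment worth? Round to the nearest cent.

Level perpetuity: PV = C / r = $3,810.00 / 0.085 = $44,823.53

$44823.53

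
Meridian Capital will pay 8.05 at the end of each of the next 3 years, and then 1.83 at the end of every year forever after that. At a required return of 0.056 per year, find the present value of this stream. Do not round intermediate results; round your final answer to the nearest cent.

PV of 3-year annuity: 8.05 × [1 − (1+0.056)^−3] / 0.056 = 21.67799
Perpetuity value at year 3: 1.83 / 0.056 = 32.67857
PV of perpetuity: 32.67857 / (1+0.056)^3 = 27.75053
Total PV = 21.67799 + 27.75053 = 49.42852

49.43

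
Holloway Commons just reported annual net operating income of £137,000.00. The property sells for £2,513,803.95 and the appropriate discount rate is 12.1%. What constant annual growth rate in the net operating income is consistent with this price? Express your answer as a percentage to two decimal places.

6.31%

P = D₀(1+g)/(r−g) ⇒ P(r−g) = D₀(1+g) ⇒ g(P+D₀) = P·r − D₀
g = (P·r − D₀)/(P + D₀) = (£2,513,803.95×0.121 − £137,000.00) / (£2,513,803.95 + £137,000.00) = 0.063064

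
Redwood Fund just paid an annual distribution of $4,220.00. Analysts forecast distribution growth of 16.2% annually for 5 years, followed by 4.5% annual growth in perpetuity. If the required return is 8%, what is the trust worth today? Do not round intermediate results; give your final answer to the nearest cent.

$208086.76

D_1 = 4903.64000
D_2 = 5698.02968
D_3 = 6621.11049
D_4 = 7693.73039
D_5 = 8940.11471
Terminal value at year 5: TV = D_5×(1+g_2)/(r−g_2) = 9342.41987/0.035 = 266926.28205
P_0 = D_1/(1+r)^1 + D_2/(1+r)^2 + D_3/(1+r)^3 + D_4/(1+r)^4 + D_5/(1+r)^5 + TV/(1+r)^5
    = 4540.40741 + 4885.14204 + 5256.05098 + 5655.12151 + 6084.49185 + 181665.54241 = 208086.75621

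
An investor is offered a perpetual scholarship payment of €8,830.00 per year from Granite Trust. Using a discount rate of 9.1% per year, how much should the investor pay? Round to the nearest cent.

€97032.97

Level perpetuity: PV = C / r = €8,830.00 / 0.091 = €97,032.97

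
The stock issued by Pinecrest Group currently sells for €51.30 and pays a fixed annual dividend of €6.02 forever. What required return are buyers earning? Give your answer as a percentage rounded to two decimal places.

P = C/r ⇒ r = C/P = €6.02/€51.30 = 0.117349

11.73%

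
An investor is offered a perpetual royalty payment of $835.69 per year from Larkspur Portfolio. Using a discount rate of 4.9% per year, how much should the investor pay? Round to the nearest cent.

Level perpetuity: PV = C / r = $835.69 / 0.049 = $17,054.90

$17054.90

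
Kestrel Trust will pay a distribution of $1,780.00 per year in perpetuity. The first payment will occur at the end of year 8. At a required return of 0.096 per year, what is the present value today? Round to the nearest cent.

Value at end of year 7: C / r = $1,780.00 / 0.096 = $18,541.6667
Discount to today: PV = $18,541.6667 / (1 + 0.096)^7 = $18,541.6667 / 1.899651 = $9,760.56

$9760.56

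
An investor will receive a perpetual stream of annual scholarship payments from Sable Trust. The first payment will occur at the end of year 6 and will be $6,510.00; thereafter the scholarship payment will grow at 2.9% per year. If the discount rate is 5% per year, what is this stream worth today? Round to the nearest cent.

$242893.11

Value at end of year 5: C₁ / (r − g) = $6,510.00 / (0.05 − 0.029) = $310,000.0000
Discount to today: PV = $310,000.0000 / (1 + 0.05)^5 = $310,000.0000 / 1.276282 = $242,893.11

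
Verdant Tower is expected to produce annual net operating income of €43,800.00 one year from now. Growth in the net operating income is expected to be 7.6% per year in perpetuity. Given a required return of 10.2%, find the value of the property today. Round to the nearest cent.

€1684615.38

Growing perpetuity: P = D₁ / (r − g) = €43,800.0000 / (0.102 − 0.076) = €1,684,615.38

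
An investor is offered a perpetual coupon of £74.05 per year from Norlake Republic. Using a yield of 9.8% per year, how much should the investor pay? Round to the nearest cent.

Level perpetuity: PV = C / r = £74.05 / 0.098 = £755.61

£755.61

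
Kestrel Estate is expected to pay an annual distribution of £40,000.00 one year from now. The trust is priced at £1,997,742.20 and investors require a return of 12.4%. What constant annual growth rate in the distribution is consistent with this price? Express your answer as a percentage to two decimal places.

10.40%

P = D₁/(r−g) ⇒ g = r − D₁/P = 0.124 − £40,000.00/£1,997,742.20 = 0.103977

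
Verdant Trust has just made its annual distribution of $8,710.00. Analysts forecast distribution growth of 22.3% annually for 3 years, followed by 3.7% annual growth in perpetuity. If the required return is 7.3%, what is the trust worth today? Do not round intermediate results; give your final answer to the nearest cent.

D_1 = 10652.33000
D_2 = 13027.79959
D_3 = 15932.99890
Terminal value at year 3: TV = D_3×(1+g_2)/(r−g_2) = 16522.51986/0.036 = 458958.88494
P_0 = D_1/(1+r)^1 + D_2/(1+r)^2 + D_3/(1+r)^3 + TV/(1+r)^3
    = 9927.61417 + 11315.44466 + 12897.28688 + 371513.51380 = 405653.85951

$405653.86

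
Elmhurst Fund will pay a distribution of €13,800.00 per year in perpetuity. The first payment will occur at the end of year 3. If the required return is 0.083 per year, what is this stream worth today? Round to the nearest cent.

Value at end of year 2: C / r = €13,800.00 / 0.083 = €166,265.0602
Discount to today: PV = €166,265.0602 / (1 + 0.083)^2 = €166,265.0602 / 1.172889 = €141,756.86

€141756.86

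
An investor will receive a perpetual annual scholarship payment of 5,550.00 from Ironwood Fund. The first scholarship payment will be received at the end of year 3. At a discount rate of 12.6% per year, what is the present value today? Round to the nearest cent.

34741.27

Value at end of year 2: C / r = 5,550.00 / 0.126 = 44,047.6190
Discount to today: PV = 44,047.6190 / (1 + 0.126)^2 = 44,047.6190 / 1.267876 = 34,741.27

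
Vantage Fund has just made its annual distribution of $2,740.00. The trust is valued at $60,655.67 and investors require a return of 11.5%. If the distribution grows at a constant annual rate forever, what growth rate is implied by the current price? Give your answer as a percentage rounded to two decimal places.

6.68%

P = D₀(1+g)/(r−g) ⇒ P(r−g) = D₀(1+g) ⇒ g(P+D₀) = P·r − D₀
g = (P·r − D₀)/(P + D₀) = ($60,655.67×0.115 − $2,740.00) / ($60,655.67 + $2,740.00) = 0.066809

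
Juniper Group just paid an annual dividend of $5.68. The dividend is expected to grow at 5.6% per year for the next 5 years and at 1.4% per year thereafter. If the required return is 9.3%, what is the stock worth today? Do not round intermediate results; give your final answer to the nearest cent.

$87.02

D_1 = 5.99808
D_2 = 6.33397
D_3 = 6.68867
D_4 = 7.06324
D_5 = 7.45878
Terminal value at year 5: TV = D_5×(1+g_2)/(r−g_2) = 7.56321/0.079 = 95.73677
P_0 = D_1/(1+r)^1 + D_2/(1+r)^2 + D_3/(1+r)^3 + D_4/(1+r)^4 + D_5/(1+r)^5 + TV/(1+r)^5
    = 5.48772 + 5.30195 + 5.12247 + 4.94907 + 4.78153 + 61.37309 = 87.01584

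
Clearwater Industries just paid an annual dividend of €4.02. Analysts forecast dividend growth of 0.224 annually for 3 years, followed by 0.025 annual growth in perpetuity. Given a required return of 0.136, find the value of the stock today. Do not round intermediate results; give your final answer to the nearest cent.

D_1 = 4.92048
D_2 = 6.02267
D_3 = 7.37175
Terminal value at year 3: TV = D_3×(1+g_2)/(r−g_2) = 7.55604/0.111 = 68.07242
P_0 = D_1/(1+r)^1 + D_2/(1+r)^2 + D_3/(1+r)^3 + TV/(1+r)^3
    = 4.33141 + 4.66694 + 5.02846 + 46.43401 = 60.46082

€60.46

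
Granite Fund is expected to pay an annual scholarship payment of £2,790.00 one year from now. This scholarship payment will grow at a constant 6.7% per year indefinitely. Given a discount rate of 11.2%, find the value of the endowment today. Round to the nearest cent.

£62000.00

Growing perpetuity: P = D₁ / (r − g) = £2,790.0000 / (0.112 − 0.067) = £62,000.00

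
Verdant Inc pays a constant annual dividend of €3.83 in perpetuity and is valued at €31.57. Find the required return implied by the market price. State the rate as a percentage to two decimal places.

P = C/r ⇒ r = C/P = €3.83/€31.57 = 0.121318

12.13%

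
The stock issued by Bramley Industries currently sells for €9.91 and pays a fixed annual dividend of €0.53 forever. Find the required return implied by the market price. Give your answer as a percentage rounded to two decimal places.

5.35%

P = C/r ⇒ r = C/P = €0.53/€9.91 = 0.053481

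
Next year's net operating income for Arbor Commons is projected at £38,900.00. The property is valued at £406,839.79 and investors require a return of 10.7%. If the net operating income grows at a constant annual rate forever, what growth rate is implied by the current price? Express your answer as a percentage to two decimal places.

1.14%

P = D₁/(r−g) ⇒ g = r − D₁/P = 0.107 − £38,900.00/£406,839.79 = 0.011385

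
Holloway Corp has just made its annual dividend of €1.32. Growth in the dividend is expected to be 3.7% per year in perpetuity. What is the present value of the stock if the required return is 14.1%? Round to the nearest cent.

D₁ = D₀ × (1 + g) = €1.32 × 1.037 = €1.3688
Growing perpetuity: P = D₁ / (r − g) = €1.3688 / (0.141 − 0.037) = €13.16

€13.16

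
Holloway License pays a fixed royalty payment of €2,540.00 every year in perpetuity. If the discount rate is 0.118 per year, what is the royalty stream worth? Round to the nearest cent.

Level perpetuity: PV = C / r = €2,540.00 / 0.118 = €21,525.42

€21525.42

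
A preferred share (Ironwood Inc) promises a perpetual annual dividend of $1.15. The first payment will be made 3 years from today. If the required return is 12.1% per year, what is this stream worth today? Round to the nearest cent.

$7.56

Value at end of year 2: C / r = $1.15 / 0.121 = $9.5041
Discount to today: PV = $9.5041 / (1 + 0.121)^2 = $9.5041 / 1.256641 = $7.56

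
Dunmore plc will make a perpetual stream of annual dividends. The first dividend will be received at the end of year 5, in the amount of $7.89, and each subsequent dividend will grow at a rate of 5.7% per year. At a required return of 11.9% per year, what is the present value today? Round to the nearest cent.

$81.16

Value at end of year 4: C₁ / (r − g) = $7.89 / (0.119 − 0.057) = $127.2581
Discount to today: PV = $127.2581 / (1 + 0.119)^4 = $127.2581 / 1.567907 = $81.16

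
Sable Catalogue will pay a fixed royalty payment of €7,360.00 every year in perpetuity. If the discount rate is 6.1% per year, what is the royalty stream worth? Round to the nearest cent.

€120655.74

Level perpetuity: PV = C / r = €7,360.00 / 0.061 = €120,655.74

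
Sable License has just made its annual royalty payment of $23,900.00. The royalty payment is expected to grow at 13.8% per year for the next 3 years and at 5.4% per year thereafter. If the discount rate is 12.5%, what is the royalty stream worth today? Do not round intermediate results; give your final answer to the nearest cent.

D_1 = 27198.20000
D_2 = 30951.55160
D_3 = 35222.86572
Terminal value at year 3: TV = D_3×(1+g_2)/(r−g_2) = 37124.90047/0.071 = 522885.92211
P_0 = D_1/(1+r)^1 + D_2/(1+r)^2 + D_3/(1+r)^3 + TV/(1+r)^3
    = 24176.17778 + 24455.54694 + 24738.14437 + 367239.49536 = 440609.36446

$440609.36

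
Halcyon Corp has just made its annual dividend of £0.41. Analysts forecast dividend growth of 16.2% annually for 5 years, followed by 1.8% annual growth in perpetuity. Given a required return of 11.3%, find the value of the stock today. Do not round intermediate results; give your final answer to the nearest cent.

D_1 = 0.47642
D_2 = 0.55360
D_3 = 0.64328
D_4 = 0.74750
D_5 = 0.86859
Terminal value at year 5: TV = D_5×(1+g_2)/(r−g_2) = 0.88422/0.095 = 9.30762
P_0 = D_1/(1+r)^1 + D_2/(1+r)^2 + D_3/(1+r)^3 + D_4/(1+r)^4 + D_5/(1+r)^5 + TV/(1+r)^5
    = 0.42805 + 0.44690 + 0.46657 + 0.48711 + 0.50856 + 5.44958 = 7.78676

£7.79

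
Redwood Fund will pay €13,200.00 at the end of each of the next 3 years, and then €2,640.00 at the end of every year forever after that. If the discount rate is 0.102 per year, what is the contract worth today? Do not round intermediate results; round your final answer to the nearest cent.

PV of 3-year annuity: €13,200.00 × [1 − (1+0.102)^−3] / 0.102 = 32711.20765
Perpetuity value at year 3: €2,640.00 / 0.102 = 25882.35294
PV of perpetuity: 25882.35294 / (1+0.102)^3 = 19340.11141
Total PV = 32711.20765 + 19340.11141 = 52051.31906

€52051.32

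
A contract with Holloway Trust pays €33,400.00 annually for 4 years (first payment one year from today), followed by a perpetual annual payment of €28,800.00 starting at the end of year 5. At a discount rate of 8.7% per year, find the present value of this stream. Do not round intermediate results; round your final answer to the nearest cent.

€346035.86

PV of 4-year annuity: €33,400.00 × [1 − (1+0.087)^−4] / 0.087 = 108923.02480
Perpetuity value at year 4: €28,800.00 / 0.087 = 331034.48276
PV of perpetuity: 331034.48276 / (1+0.087)^4 = 237112.83264
Total PV = 108923.02480 + 237112.83264 = 346035.85743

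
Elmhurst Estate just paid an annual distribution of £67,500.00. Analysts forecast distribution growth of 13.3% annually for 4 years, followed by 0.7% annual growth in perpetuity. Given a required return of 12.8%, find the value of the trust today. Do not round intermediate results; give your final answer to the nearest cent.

£844788.15

D_1 = 76477.50000
D_2 = 86649.00750
D_3 = 98173.32550
D_4 = 111230.37779
Terminal value at year 4: TV = D_4×(1+g_2)/(r−g_2) = 112008.99043/0.121 = 925694.13581
P_0 = D_1/(1+r)^1 + D_2/(1+r)^2 + D_3/(1+r)^3 + D_4/(1+r)^4 + TV/(1+r)^4
    = 67799.20213 + 68099.73051 + 68401.59101 + 68704.78956 + 571782.83539 = 844788.14859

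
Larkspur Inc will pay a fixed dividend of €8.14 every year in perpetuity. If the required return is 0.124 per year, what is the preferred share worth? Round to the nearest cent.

€65.65

Level perpetuity: PV = C / r = €8.14 / 0.124 = €65.65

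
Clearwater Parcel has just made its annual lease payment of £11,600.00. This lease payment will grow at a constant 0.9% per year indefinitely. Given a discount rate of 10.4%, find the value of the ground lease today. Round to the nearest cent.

£123204.21

D₁ = D₀ × (1 + g) = £11,600.00 × 1.009 = £11,704.4000
Growing perpetuity: P = D₁ / (r − g) = £11,704.4000 / (0.104 − 0.009) = £123,204.21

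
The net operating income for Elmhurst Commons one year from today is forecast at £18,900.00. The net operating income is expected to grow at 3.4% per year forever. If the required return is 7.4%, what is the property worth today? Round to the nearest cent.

Growing perpetuity: P = D₁ / (r − g) = £18,900.0000 / (0.074 − 0.034) = £472,500.00

£472500.00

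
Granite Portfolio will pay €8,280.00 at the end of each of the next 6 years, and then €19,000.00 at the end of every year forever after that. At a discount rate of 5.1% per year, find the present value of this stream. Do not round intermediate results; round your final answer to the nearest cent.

PV of 6-year annuity: €8,280.00 × [1 − (1+0.051)^−6] / 0.051 = 41892.66223
Perpetuity value at year 6: €19,000.00 / 0.051 = 372549.01961
PV of perpetuity: 372549.01961 / (1+0.051)^6 = 276418.51449
Total PV = 41892.66223 + 276418.51449 = 318311.17672

€318311.18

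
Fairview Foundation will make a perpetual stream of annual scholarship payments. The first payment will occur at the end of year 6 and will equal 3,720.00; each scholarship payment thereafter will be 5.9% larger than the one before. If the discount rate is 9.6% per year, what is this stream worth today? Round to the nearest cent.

Value at end of year 5: C₁ / (r − g) = 3,720.00 / (0.096 − 0.059) = 100,540.5405
Discount to today: PV = 100,540.5405 / (1 + 0.096)^5 = 100,540.5405 / 1.581440 = 63,575.30

63575.30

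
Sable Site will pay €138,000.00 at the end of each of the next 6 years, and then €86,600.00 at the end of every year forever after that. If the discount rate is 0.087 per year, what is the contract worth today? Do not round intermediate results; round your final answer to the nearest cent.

PV of 6-year annuity: €138,000.00 × [1 − (1+0.087)^−6] / 0.087 = 624633.21242
Perpetuity value at year 6: €86,600.00 / 0.087 = 995402.29885
PV of perpetuity: 995402.29885 / (1+0.087)^6 = 603422.32642
Total PV = 624633.21242 + 603422.32642 = 1228055.53884

€1228055.54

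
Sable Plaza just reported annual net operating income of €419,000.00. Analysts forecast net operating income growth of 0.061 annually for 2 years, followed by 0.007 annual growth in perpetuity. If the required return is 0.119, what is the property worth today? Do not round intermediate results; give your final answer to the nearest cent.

€4160823.65

D_1 = 444559.00000
D_2 = 471677.09900
Terminal value at year 2: TV = D_2×(1+g_2)/(r−g_2) = 474978.83869/0.112 = 4240882.48833
P_0 = D_1/(1+r)^1 + D_2/(1+r)^2 + TV/(1+r)^2
    = 397282.39500 + 376690.45674 + 3386850.80300 = 4160823.65473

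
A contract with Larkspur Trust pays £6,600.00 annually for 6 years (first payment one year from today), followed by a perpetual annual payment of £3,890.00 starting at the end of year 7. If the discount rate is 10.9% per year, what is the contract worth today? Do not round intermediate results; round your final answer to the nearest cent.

PV of 6-year annuity: £6,600.00 × [1 − (1+0.109)^−6] / 0.109 = 28002.16992
Perpetuity value at year 6: £3,890.00 / 0.109 = 35688.07339
PV of perpetuity: 35688.07339 / (1+0.109)^6 = 19183.76415
Total PV = 28002.16992 + 19183.76415 = 47185.93408

£47185.93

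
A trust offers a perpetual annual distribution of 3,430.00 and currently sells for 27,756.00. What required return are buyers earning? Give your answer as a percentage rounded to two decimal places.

12.36%

P = C/r ⇒ r = C/P = 3,430.00/27,756.00 = 0.123577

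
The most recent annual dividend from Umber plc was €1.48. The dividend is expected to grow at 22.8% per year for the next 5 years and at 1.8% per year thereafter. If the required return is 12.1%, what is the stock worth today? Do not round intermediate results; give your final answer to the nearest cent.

€32.88

D_1 = 1.81744
D_2 = 2.23182
D_3 = 2.74067
D_4 = 3.36554
D_5 = 4.13289
Terminal value at year 5: TV = D_5×(1+g_2)/(r−g_2) = 4.20728/0.103 = 40.84737
P_0 = D_1/(1+r)^1 + D_2/(1+r)^2 + D_3/(1+r)^3 + D_4/(1+r)^4 + D_5/(1+r)^5 + TV/(1+r)^5
    = 1.62127 + 1.77602 + 1.94554 + 2.13124 + 2.33467 + 23.07470 = 32.88343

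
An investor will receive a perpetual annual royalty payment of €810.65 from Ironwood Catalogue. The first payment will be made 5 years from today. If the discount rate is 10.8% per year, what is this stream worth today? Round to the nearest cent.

Value at end of year 4: C / r = €810.65 / 0.108 = €7,506.0185
Discount to today: PV = €7,506.0185 / (1 + 0.108)^4 = €7,506.0185 / 1.507159 = €4,980.24

€4980.24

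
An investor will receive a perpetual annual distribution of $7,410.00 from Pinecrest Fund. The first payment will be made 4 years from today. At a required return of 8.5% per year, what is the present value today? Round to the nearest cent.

$68251.16

Value at end of year 3: C / r = $7,410.00 / 0.085 = $87,176.4706
Discount to today: PV = $87,176.4706 / (1 + 0.085)^3 = $87,176.4706 / 1.277289 = $68,251.16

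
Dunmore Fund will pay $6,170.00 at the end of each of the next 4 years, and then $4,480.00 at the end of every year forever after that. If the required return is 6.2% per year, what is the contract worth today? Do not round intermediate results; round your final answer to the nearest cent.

$78087.37

PV of 4-year annuity: $6,170.00 × [1 − (1+0.062)^−4] / 0.062 = 21282.15212
Perpetuity value at year 4: $4,480.00 / 0.062 = 72258.06452
PV of perpetuity: 72258.06452 / (1+0.062)^4 = 56805.22149
Total PV = 21282.15212 + 56805.22149 = 78087.37361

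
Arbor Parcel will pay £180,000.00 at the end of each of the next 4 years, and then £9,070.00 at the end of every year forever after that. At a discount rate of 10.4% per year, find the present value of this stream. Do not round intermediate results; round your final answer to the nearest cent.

£624378.17

PV of 4-year annuity: £180,000.00 × [1 − (1+0.104)^−4] / 0.104 = 565670.11615
Perpetuity value at year 4: £9,070.00 / 0.104 = 87211.53846
PV of perpetuity: 87211.53846 / (1+0.104)^4 = 58708.04983
Total PV = 565670.11615 + 58708.04983 = 624378.16598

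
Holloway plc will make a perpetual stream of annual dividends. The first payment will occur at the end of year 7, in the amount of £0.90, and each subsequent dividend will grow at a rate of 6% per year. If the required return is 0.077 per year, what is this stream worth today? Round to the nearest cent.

£33.92

Value at end of year 6: C₁ / (r − g) = £0.90 / (0.077 − 0.06) = £52.9412
Discount to today: PV = £52.9412 / (1 + 0.077)^6 = £52.9412 / 1.560609 = £33.92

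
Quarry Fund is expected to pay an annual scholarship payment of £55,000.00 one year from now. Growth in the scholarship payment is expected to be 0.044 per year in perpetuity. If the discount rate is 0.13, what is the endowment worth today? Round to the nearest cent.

Growing perpetuity: P = D₁ / (r − g) = £55,000.0000 / (0.13 − 0.044) = £639,534.88

£639534.88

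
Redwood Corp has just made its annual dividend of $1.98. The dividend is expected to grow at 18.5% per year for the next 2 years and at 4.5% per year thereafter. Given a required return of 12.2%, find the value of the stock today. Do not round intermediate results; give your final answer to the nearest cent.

D_1 = 2.34630
D_2 = 2.78037
Terminal value at year 2: TV = D_2×(1+g_2)/(r−g_2) = 2.90548/0.077 = 37.73353
P_0 = D_1/(1+r)^1 + D_2/(1+r)^2 + TV/(1+r)^2
    = 2.09118 + 2.20860 + 29.97380 = 34.27357

$34.27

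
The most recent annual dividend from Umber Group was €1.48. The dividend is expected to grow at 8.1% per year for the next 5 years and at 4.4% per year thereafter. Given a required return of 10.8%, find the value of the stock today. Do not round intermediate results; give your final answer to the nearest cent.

€28.22

D_1 = 1.59988
D_2 = 1.72947
D_3 = 1.86956
D_4 = 2.02099
D_5 = 2.18469
Terminal value at year 5: TV = D_5×(1+g_2)/(r−g_2) = 2.28082/0.064 = 35.63779
P_0 = D_1/(1+r)^1 + D_2/(1+r)^2 + D_3/(1+r)^3 + D_4/(1+r)^4 + D_5/(1+r)^5 + TV/(1+r)^5
    = 1.44394 + 1.40875 + 1.37442 + 1.34093 + 1.30825 + 21.34086 = 28.21714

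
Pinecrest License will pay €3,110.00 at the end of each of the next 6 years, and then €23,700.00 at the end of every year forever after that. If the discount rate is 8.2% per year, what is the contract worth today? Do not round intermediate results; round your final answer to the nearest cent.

€194414.07

PV of 6-year annuity: €3,110.00 × [1 − (1+0.082)^−6] / 0.082 = 14290.33995
Perpetuity value at year 6: €23,700.00 / 0.082 = 289024.39024
PV of perpetuity: 289024.39024 / (1+0.082)^6 = 180123.72886
Total PV = 14290.33995 + 180123.72886 = 194414.06881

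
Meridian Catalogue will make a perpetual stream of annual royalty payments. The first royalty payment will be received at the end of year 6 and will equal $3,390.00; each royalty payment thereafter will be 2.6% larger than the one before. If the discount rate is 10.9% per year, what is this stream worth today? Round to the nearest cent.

$24348.03

Value at end of year 5: C₁ / (r − g) = $3,390.00 / (0.109 − 0.026) = $40,843.3735
Discount to today: PV = $40,843.3735 / (1 + 0.109)^5 = $40,843.3735 / 1.677481 = $24,348.03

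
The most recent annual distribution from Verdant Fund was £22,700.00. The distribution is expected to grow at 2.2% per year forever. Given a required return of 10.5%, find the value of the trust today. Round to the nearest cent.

D₁ = D₀ × (1 + g) = £22,700.00 × 1.022 = £23,199.4000
Growing perpetuity: P = D₁ / (r − g) = £23,199.4000 / (0.105 − 0.022) = £279,510.84

£279510.84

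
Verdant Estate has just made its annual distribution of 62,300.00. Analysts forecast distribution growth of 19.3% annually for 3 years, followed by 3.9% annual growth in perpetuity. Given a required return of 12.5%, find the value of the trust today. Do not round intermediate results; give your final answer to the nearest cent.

1107989.55

D_1 = 74323.90000
D_2 = 88668.41270
D_3 = 105781.41635
Terminal value at year 3: TV = D_3×(1+g_2)/(r−g_2) = 109906.89159/0.086 = 1277987.11150
P_0 = D_1/(1+r)^1 + D_2/(1+r)^2 + D_3/(1+r)^3 + TV/(1+r)^3
    = 66065.68889 + 70058.99275 + 74293.66965 + 897571.19491 = 1107989.54619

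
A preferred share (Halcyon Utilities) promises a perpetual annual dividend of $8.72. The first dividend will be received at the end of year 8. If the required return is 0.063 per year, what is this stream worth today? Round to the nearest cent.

Value at end of year 7: C / r = $8.72 / 0.063 = $138.4127
Discount to today: PV = $138.4127 / (1 + 0.063)^7 = $138.4127 / 1.533673 = $90.25

$90.25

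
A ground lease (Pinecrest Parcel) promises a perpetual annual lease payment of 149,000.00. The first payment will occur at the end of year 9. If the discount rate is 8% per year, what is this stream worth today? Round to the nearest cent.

Value at end of year 8: C / r = 149,000.00 / 0.08 = 1,862,500.0000
Discount to today: PV = 1,862,500.0000 / (1 + 0.08)^8 = 1,862,500.0000 / 1.850930 = 1,006,250.80

1006250.80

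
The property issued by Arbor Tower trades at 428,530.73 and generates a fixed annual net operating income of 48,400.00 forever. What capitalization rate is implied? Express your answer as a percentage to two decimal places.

P = C/r ⇒ r = C/P = 48,400.00/428,530.73 = 0.112944

11.29%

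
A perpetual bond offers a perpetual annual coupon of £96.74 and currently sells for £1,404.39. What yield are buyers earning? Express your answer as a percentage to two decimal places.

6.89%

P = C/r ⇒ r = C/P = £96.74/£1,404.39 = 0.068884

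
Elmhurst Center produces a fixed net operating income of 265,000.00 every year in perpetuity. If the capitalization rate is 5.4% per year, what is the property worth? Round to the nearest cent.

Level perpetuity: PV = C / r = 265,000.00 / 0.054 = 4,907,407.41

4907407.41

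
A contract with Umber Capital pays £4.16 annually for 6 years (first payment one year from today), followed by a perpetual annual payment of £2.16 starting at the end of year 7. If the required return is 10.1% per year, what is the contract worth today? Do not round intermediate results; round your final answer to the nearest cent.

£30.07

PV of 6-year annuity: £4.16 × [1 − (1+0.101)^−6] / 0.101 = 18.06491
Perpetuity value at year 6: £2.16 / 0.101 = 21.38614
PV of perpetuity: 21.38614 / (1+0.101)^6 = 12.00628
Total PV = 18.06491 + 12.00628 = 30.07119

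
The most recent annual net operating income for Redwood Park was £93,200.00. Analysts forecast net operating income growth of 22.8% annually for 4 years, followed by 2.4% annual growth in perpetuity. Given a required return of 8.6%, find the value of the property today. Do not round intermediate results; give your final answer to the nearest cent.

D_1 = 114449.60000
D_2 = 140544.10880
D_3 = 172588.16561
D_4 = 211938.26736
Terminal value at year 4: TV = D_4×(1+g_2)/(r−g_2) = 217024.78578/0.062 = 3500399.77067
P_0 = D_1/(1+r)^1 + D_2/(1+r)^2 + D_3/(1+r)^3 + D_4/(1+r)^4 + TV/(1+r)^4
    = 105386.37201 + 119166.17387 + 134747.75462 + 152366.70596 + 2516508.17583 = 3028175.18228

£3028175.18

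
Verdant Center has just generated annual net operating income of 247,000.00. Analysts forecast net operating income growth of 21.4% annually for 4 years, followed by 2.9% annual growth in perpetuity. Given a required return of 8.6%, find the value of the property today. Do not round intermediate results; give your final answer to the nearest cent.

8278450.32

D_1 = 299858.00000
D_2 = 364027.61200
D_3 = 441929.52097
D_4 = 536502.43846
Terminal value at year 4: TV = D_4×(1+g_2)/(r−g_2) = 552061.00917/0.057 = 9685280.86264
P_0 = D_1/(1+r)^1 + D_2/(1+r)^2 + D_3/(1+r)^3 + D_4/(1+r)^4 + TV/(1+r)^4
    = 276112.33886 + 308655.96627 + 345035.30668 + 385702.45148 + 6962944.25575 = 8278450.31905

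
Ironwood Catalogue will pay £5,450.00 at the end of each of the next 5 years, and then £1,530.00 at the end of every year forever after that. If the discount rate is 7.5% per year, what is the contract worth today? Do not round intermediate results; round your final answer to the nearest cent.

£36259.87

PV of 5-year annuity: £5,450.00 × [1 − (1+0.075)^−5] / 0.075 = 22050.07272
Perpetuity value at year 5: £1,530.00 / 0.075 = 20400.00000
PV of perpetuity: 20400.00000 / (1+0.075)^5 = 14209.79610
Total PV = 22050.07272 + 14209.79610 = 36259.86882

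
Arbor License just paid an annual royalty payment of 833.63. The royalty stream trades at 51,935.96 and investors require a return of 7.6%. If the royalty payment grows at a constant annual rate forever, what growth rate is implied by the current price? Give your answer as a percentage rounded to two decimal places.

P = D₀(1+g)/(r−g) ⇒ P(r−g) = D₀(1+g) ⇒ g(P+D₀) = P·r − D₀
g = (P·r − D₀)/(P + D₀) = (51,935.96×0.076 − 833.63) / (51,935.96 + 833.63) = 0.059002

5.90%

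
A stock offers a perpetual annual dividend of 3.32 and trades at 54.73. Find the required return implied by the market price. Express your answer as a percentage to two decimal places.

P = C/r ⇒ r = C/P = 3.32/54.73 = 0.060661

6.07%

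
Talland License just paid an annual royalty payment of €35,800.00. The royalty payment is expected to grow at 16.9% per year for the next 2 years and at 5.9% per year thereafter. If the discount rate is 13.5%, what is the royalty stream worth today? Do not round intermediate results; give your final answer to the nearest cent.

D_1 = 41850.20000
D_2 = 48922.88380
Terminal value at year 2: TV = D_2×(1+g_2)/(r−g_2) = 51809.33394/0.076 = 681701.76242
P_0 = D_1/(1+r)^1 + D_2/(1+r)^2 + TV/(1+r)^2
    = 36872.42291 + 37976.97126 + 529179.11267 = 604028.50684

€604028.51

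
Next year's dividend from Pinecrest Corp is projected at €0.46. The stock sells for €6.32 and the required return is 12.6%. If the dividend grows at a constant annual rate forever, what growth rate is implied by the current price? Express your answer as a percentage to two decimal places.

P = D₁/(r−g) ⇒ g = r − D₁/P = 0.126 − €0.46/€6.32 = 0.053215

5.32%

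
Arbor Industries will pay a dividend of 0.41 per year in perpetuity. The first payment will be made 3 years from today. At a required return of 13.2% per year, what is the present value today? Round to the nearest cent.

2.42

Value at end of year 2: C / r = 0.41 / 0.132 = 3.1061
Discount to today: PV = 3.1061 / (1 + 0.132)^2 = 3.1061 / 1.281424 = 2.42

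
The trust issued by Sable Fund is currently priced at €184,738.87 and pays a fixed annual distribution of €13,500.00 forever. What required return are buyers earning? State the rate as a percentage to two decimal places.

P = C/r ⇒ r = C/P = €13,500.00/€184,738.87 = 0.073076

7.31%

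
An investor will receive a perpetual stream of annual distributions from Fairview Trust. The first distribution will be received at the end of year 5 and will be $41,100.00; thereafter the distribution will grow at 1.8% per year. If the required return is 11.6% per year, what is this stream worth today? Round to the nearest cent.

Value at end of year 4: C₁ / (r − g) = $41,100.00 / (0.116 − 0.018) = $419,387.7551
Discount to today: PV = $419,387.7551 / (1 + 0.116)^4 = $419,387.7551 / 1.551161 = $270,370.29

$270370.29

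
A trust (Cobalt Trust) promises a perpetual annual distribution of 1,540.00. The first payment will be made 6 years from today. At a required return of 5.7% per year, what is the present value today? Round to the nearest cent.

20477.22

Value at end of year 5: C / r = 1,540.00 / 0.057 = 27,017.5439
Discount to today: PV = 27,017.5439 / (1 + 0.057)^5 = 27,017.5439 / 1.319395 = 20,477.22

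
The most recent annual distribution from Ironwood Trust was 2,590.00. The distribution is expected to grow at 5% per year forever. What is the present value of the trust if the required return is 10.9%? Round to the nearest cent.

46093.22

D₁ = D₀ × (1 + g) = 2,590.00 × 1.05 = 2,719.5000
Growing perpetuity: P = D₁ / (r − g) = 2,719.5000 / (0.109 − 0.05) = 46,093.22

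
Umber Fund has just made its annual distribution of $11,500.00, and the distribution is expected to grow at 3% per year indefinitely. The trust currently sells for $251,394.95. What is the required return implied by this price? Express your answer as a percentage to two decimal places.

D₁ = $11,500.00 × 1.03 = $11,845.0000
P = D₁/(r − g) ⇒ r = D₁/P + g = $11,845.0000/$251,394.95 + 0.03 = 0.047117 + 0.03 = 0.077117

7.71%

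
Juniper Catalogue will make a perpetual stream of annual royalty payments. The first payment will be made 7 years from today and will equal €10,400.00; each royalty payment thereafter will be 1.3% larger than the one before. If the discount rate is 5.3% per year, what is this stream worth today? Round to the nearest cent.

Value at end of year 6: C₁ / (r − g) = €10,400.00 / (0.053 − 0.013) = €260,000.0000
Discount to today: PV = €260,000.0000 / (1 + 0.053)^6 = €260,000.0000 / 1.363233 = €190,723.02

€190723.02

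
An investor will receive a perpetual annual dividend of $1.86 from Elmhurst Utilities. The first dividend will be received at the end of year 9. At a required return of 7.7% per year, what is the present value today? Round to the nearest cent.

Value at end of year 8: C / r = $1.86 / 0.077 = $24.1558
Discount to today: PV = $24.1558 / (1 + 0.077)^8 = $24.1558 / 1.810196 = $13.34

$13.34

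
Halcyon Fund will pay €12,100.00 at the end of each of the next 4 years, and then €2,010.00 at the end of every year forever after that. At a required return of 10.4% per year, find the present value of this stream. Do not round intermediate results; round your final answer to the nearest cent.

PV of 4-year annuity: €12,100.00 × [1 − (1+0.104)^−4] / 0.104 = 38025.60225
Perpetuity value at year 4: €2,010.00 / 0.104 = 19326.92308
PV of perpetuity: 19326.92308 / (1+0.104)^4 = 13010.27345
Total PV = 38025.60225 + 13010.27345 = 51035.87570

€51035.88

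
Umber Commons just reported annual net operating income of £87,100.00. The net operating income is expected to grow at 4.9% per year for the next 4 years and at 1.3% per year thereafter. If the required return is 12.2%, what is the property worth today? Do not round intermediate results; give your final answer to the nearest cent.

£913787.82

D_1 = 91367.90000
D_2 = 95844.92710
D_3 = 100541.32853
D_4 = 105467.85363
Terminal value at year 4: TV = D_4×(1+g_2)/(r−g_2) = 106838.93572/0.109 = 980173.72223
P_0 = D_1/(1+r)^1 + D_2/(1+r)^2 + D_3/(1+r)^3 + D_4/(1+r)^4 + TV/(1+r)^4
    = 81433.06595 + 76134.83617 + 71181.32188 + 66550.09505 + 618488.49805 = 913787.81710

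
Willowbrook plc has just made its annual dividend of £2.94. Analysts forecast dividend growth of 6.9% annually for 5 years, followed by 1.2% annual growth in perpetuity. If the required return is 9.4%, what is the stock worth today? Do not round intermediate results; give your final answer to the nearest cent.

D_1 = 3.14286
D_2 = 3.35972
D_3 = 3.59154
D_4 = 3.83935
D_5 = 4.10427
Terminal value at year 5: TV = D_5×(1+g_2)/(r−g_2) = 4.15352/0.082 = 50.65269
P_0 = D_1/(1+r)^1 + D_2/(1+r)^2 + D_3/(1+r)^3 + D_4/(1+r)^4 + D_5/(1+r)^5 + TV/(1+r)^5
    = 2.87282 + 2.80717 + 2.74302 + 2.68033 + 2.61908 + 32.32332 = 46.04573

£46.05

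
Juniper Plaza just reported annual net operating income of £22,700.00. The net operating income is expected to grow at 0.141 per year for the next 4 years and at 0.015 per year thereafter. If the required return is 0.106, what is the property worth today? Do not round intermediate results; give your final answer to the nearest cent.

£385010.15

D_1 = 25900.70000
D_2 = 29552.69870
D_3 = 33719.62922
D_4 = 38474.09694
Terminal value at year 4: TV = D_4×(1+g_2)/(r−g_2) = 39051.20839/0.091 = 429134.15814
P_0 = D_1/(1+r)^1 + D_2/(1+r)^2 + D_3/(1+r)^3 + D_4/(1+r)^4 + TV/(1+r)^4
    = 23418.35443 + 24159.44160 + 24923.98089 + 25712.71446 + 286795.66128 = 385010.15265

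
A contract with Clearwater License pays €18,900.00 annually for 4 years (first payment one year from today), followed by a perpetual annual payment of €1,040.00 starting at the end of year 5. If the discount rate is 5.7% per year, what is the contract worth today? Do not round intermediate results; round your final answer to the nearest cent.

PV of 4-year annuity: €18,900.00 × [1 − (1+0.057)^−4] / 0.057 = 65942.90617
Perpetuity value at year 4: €1,040.00 / 0.057 = 18245.61404
PV of perpetuity: 18245.61404 / (1+0.057)^4 = 14617.00967
Total PV = 65942.90617 + 14617.00967 = 80559.91585

€80559.92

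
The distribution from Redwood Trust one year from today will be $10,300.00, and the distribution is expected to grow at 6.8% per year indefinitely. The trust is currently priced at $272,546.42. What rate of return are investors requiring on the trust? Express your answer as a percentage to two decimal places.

10.58%

P = D₁/(r − g) ⇒ r = D₁/P + g = $10,300.0000/$272,546.42 + 0.068 = 0.037792 + 0.068 = 0.105792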